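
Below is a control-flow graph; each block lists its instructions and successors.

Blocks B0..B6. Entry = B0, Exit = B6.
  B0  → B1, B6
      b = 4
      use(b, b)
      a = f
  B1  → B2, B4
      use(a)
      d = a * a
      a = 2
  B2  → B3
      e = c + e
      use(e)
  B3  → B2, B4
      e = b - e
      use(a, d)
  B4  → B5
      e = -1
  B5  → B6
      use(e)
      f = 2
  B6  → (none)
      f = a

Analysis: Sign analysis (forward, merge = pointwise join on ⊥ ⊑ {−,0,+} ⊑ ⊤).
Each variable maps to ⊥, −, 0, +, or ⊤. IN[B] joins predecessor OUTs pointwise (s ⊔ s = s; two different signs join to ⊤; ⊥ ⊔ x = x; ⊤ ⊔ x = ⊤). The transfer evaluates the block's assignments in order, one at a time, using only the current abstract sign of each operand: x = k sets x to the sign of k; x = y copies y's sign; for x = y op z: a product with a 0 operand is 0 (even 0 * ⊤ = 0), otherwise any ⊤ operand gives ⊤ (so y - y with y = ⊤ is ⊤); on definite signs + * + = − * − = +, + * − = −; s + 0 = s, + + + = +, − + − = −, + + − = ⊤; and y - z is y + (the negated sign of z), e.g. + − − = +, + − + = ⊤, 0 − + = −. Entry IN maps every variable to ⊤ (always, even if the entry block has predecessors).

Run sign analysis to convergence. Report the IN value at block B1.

Answer: {a: ⊤, b: +, c: ⊤, d: ⊤, e: ⊤, f: ⊤}

Trace:
Converged values:
  B0:  IN=(all ⊤)  OUT={b:+; rest ⊤}
  B1:  IN={b:+; rest ⊤}  OUT={a:+, b:+; rest ⊤}
  B2:  IN={a:+, b:+; rest ⊤}  OUT={a:+, b:+; rest ⊤}
  B3:  IN={a:+, b:+; rest ⊤}  OUT={a:+, b:+; rest ⊤}
  B4:  IN={a:+, b:+; rest ⊤}  OUT={a:+, b:+, e:-; rest ⊤}
  B5:  IN={a:+, b:+, e:-; rest ⊤}  OUT={a:+, b:+, e:-, f:+; rest ⊤}
  B6:  IN={b:+; rest ⊤}  OUT={b:+; rest ⊤}

Merge at B1: IN[B1] = OUT[B0] = {a: ⊤, b: +, c: ⊤, d: ⊤, e: ⊤, f: ⊤}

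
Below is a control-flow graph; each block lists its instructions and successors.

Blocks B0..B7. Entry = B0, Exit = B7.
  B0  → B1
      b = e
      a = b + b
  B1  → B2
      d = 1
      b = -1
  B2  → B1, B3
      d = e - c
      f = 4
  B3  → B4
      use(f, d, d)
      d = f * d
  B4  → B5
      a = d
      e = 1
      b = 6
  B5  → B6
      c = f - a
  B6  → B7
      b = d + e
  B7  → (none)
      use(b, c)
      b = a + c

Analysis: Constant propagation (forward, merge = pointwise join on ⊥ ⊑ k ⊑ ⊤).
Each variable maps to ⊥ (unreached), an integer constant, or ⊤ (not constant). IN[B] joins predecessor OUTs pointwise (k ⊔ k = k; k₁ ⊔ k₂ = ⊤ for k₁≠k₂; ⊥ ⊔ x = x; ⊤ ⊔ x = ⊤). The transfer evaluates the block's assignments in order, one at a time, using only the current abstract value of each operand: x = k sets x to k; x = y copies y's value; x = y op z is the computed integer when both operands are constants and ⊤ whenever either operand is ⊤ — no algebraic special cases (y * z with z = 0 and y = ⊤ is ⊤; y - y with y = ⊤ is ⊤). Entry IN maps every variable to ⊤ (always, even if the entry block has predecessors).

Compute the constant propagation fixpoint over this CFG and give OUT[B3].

Fixpoint table:
  B0: | IN=(all ⊤) | OUT=(all ⊤)
  B1: | IN=(all ⊤) | OUT={b:-1, d:1; rest ⊤}
  B2: | IN={b:-1, d:1; rest ⊤} | OUT={b:-1, f:4; rest ⊤}
  B3: | IN={b:-1, f:4; rest ⊤} | OUT={b:-1, f:4; rest ⊤}
  B4: | IN={b:-1, f:4; rest ⊤} | OUT={b:6, e:1, f:4; rest ⊤}
  B5: | IN={b:6, e:1, f:4; rest ⊤} | OUT={b:6, e:1, f:4; rest ⊤}
  B6: | IN={b:6, e:1, f:4; rest ⊤} | OUT={e:1, f:4; rest ⊤}
  B7: | IN={e:1, f:4; rest ⊤} | OUT={e:1, f:4; rest ⊤}

Merge at B3: IN[B3] = OUT[B2] = {a: ⊤, b: -1, c: ⊤, d: ⊤, e: ⊤, f: 4}
Applying B3's transfer function to that IN value gives OUT[B3] (row B3 above).

Answer: {a: ⊤, b: -1, c: ⊤, d: ⊤, e: ⊤, f: 4}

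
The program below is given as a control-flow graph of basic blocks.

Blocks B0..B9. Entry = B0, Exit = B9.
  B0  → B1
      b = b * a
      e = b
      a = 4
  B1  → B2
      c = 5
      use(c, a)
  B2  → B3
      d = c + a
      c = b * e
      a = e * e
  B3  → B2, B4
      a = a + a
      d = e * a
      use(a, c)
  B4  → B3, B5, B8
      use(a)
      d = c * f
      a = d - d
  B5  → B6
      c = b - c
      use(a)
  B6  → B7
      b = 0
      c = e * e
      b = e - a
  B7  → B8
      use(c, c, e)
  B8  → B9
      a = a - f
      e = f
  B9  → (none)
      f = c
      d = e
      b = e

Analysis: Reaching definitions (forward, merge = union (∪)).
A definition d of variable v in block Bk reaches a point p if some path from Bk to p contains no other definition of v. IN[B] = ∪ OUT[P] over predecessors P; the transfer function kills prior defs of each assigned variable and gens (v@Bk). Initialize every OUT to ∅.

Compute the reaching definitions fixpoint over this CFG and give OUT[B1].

Converged values:
  B0:   IN={}   OUT={a@B0, b@B0, e@B0}
  B1:   IN={a@B0, b@B0, e@B0}   OUT={a@B0, b@B0, c@B1, e@B0}
  B2:   IN={a@B0, a@B3, b@B0, c@B1, c@B2, d@B3, e@B0}   OUT={a@B2, b@B0, c@B2, d@B2, e@B0}
  B3:   IN={a@B2, a@B4, b@B0, c@B2, d@B2, d@B4, e@B0}   OUT={a@B3, b@B0, c@B2, d@B3, e@B0}
  B4:   IN={a@B3, b@B0, c@B2, d@B3, e@B0}   OUT={a@B4, b@B0, c@B2, d@B4, e@B0}
  B5:   IN={a@B4, b@B0, c@B2, d@B4, e@B0}   OUT={a@B4, b@B0, c@B5, d@B4, e@B0}
  B6:   IN={a@B4, b@B0, c@B5, d@B4, e@B0}   OUT={a@B4, b@B6, c@B6, d@B4, e@B0}
  B7:   IN={a@B4, b@B6, c@B6, d@B4, e@B0}   OUT={a@B4, b@B6, c@B6, d@B4, e@B0}
  B8:   IN={a@B4, b@B0, b@B6, c@B2, c@B6, d@B4, e@B0}   OUT={a@B8, b@B0, b@B6, c@B2, c@B6, d@B4, e@B8}
  B9:   IN={a@B8, b@B0, b@B6, c@B2, c@B6, d@B4, e@B8}   OUT={a@B8, b@B9, c@B2, c@B6, d@B9, e@B8, f@B9}

Merge at B1: IN[B1] = OUT[B0] = {a@B0, b@B0, e@B0}
Applying B1's transfer function to that IN value gives OUT[B1] (row B1 above).

Answer: {a@B0, b@B0, c@B1, e@B0}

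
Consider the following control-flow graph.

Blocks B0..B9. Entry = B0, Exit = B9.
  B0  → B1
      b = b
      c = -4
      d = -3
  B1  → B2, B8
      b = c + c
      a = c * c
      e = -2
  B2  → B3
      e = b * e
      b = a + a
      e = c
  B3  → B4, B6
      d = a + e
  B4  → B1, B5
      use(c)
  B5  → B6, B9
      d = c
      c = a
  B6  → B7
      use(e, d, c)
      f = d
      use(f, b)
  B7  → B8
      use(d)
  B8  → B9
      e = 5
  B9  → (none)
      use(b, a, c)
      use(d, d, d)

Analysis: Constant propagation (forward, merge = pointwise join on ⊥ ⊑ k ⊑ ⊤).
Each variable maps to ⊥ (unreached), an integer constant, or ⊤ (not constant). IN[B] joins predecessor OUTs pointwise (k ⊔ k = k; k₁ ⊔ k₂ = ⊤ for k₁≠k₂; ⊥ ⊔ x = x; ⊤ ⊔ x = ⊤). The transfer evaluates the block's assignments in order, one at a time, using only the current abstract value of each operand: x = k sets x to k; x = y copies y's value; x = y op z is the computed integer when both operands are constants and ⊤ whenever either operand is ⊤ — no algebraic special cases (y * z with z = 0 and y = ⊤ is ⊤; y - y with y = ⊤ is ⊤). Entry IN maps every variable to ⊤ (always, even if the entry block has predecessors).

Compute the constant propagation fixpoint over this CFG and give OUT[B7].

Answer: {a: 16, b: 32, c: ⊤, d: ⊤, e: -4, f: ⊤}

Trace:
Per-block solution:
  B0:   IN=(all ⊤)   OUT={c:-4, d:-3; rest ⊤}
  B1:   IN={c:-4; rest ⊤}   OUT={a:16, b:-8, c:-4, e:-2; rest ⊤}
  B2:   IN={a:16, b:-8, c:-4, e:-2; rest ⊤}   OUT={a:16, b:32, c:-4, e:-4; rest ⊤}
  B3:   IN={a:16, b:32, c:-4, e:-4; rest ⊤}   OUT={a:16, b:32, c:-4, d:12, e:-4; rest ⊤}
  B4:   IN={a:16, b:32, c:-4, d:12, e:-4; rest ⊤}   OUT={a:16, b:32, c:-4, d:12, e:-4; rest ⊤}
  B5:   IN={a:16, b:32, c:-4, d:12, e:-4; rest ⊤}   OUT={a:16, b:32, c:16, d:-4, e:-4; rest ⊤}
  B6:   IN={a:16, b:32, e:-4; rest ⊤}   OUT={a:16, b:32, e:-4; rest ⊤}
  B7:   IN={a:16, b:32, e:-4; rest ⊤}   OUT={a:16, b:32, e:-4; rest ⊤}
  B8:   IN={a:16; rest ⊤}   OUT={a:16, e:5; rest ⊤}
  B9:   IN={a:16; rest ⊤}   OUT={a:16; rest ⊤}

Merge at B7: IN[B7] = OUT[B6] = {a: 16, b: 32, c: ⊤, d: ⊤, e: -4, f: ⊤}
Applying B7's transfer function to that IN value gives OUT[B7] (row B7 above).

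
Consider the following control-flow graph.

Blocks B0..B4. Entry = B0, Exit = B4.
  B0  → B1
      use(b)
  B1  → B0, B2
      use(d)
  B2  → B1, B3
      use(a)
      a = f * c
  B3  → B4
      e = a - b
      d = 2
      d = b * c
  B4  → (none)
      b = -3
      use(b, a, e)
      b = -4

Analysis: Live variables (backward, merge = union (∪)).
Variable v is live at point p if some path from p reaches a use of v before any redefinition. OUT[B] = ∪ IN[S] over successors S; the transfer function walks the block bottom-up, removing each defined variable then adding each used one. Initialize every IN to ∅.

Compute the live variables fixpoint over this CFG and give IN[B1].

Answer: {a, b, c, d, f}

Derivation:
Fixpoint table:
  B0:  IN={a, b, c, d, f}  OUT={a, b, c, d, f}
  B1:  IN={a, b, c, d, f}  OUT={a, b, c, d, f}
  B2:  IN={a, b, c, d, f}  OUT={a, b, c, d, f}
  B3:  IN={a, b, c}  OUT={a, e}
  B4:  IN={a, e}  OUT={}

Merge at B1: OUT[B1] = IN[B0] ⊔ IN[B2] = {a, b, c, d, f}
Applying B1's transfer function to that OUT value gives IN[B1] (row B1 above).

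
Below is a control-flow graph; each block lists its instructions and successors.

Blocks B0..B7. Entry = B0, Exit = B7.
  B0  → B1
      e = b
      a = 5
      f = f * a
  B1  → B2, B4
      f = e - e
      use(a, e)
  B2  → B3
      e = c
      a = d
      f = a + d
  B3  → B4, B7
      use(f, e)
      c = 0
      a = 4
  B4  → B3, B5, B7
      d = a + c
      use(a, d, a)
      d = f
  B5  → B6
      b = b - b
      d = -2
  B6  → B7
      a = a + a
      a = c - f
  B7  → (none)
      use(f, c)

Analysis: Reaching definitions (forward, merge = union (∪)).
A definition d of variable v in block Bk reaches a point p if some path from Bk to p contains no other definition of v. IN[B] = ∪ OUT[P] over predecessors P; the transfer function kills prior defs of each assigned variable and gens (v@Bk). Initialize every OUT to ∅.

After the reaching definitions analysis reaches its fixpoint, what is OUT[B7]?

Converged values:
  B0:  IN={}  OUT={a@B0, e@B0, f@B0}
  B1:  IN={a@B0, e@B0, f@B0}  OUT={a@B0, e@B0, f@B1}
  B2:  IN={a@B0, e@B0, f@B1}  OUT={a@B2, e@B2, f@B2}
  B3:  IN={a@B0, a@B2, a@B3, c@B3, d@B4, e@B0, e@B2, f@B1, f@B2}  OUT={a@B3, c@B3, d@B4, e@B0, e@B2, f@B1, f@B2}
  B4:  IN={a@B0, a@B3, c@B3, d@B4, e@B0, e@B2, f@B1, f@B2}  OUT={a@B0, a@B3, c@B3, d@B4, e@B0, e@B2, f@B1, f@B2}
  B5:  IN={a@B0, a@B3, c@B3, d@B4, e@B0, e@B2, f@B1, f@B2}  OUT={a@B0, a@B3, b@B5, c@B3, d@B5, e@B0, e@B2, f@B1, f@B2}
  B6:  IN={a@B0, a@B3, b@B5, c@B3, d@B5, e@B0, e@B2, f@B1, f@B2}  OUT={a@B6, b@B5, c@B3, d@B5, e@B0, e@B2, f@B1, f@B2}
  B7:  IN={a@B0, a@B3, a@B6, b@B5, c@B3, d@B4, d@B5, e@B0, e@B2, f@B1, f@B2}  OUT={a@B0, a@B3, a@B6, b@B5, c@B3, d@B4, d@B5, e@B0, e@B2, f@B1, f@B2}

Merge at B7: IN[B7] = OUT[B3] ⊔ OUT[B4] ⊔ OUT[B6] = {a@B0, a@B3, a@B6, b@B5, c@B3, d@B4, d@B5, e@B0, e@B2, f@B1, f@B2}
Applying B7's transfer function to that IN value gives OUT[B7] (row B7 above).

Answer: {a@B0, a@B3, a@B6, b@B5, c@B3, d@B4, d@B5, e@B0, e@B2, f@B1, f@B2}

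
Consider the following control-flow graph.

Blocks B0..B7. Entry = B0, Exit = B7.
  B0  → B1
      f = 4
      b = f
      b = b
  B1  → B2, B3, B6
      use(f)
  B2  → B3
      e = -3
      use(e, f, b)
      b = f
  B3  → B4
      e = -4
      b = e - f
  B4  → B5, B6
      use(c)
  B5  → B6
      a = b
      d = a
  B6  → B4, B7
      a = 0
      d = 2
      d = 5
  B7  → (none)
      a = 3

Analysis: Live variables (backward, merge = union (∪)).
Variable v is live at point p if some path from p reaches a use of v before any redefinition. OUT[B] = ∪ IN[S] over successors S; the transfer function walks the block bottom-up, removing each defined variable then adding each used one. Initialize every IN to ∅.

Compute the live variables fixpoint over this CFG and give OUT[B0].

Per-block solution:
  B0:   IN={c}   OUT={b, c, f}
  B1:   IN={b, c, f}   OUT={b, c, f}
  B2:   IN={b, c, f}   OUT={c, f}
  B3:   IN={c, f}   OUT={b, c}
  B4:   IN={b, c}   OUT={b, c}
  B5:   IN={b, c}   OUT={b, c}
  B6:   IN={b, c}   OUT={b, c}
  B7:   IN={}   OUT={}

Merge at B0: OUT[B0] = IN[B1] = {b, c, f}

Answer: {b, c, f}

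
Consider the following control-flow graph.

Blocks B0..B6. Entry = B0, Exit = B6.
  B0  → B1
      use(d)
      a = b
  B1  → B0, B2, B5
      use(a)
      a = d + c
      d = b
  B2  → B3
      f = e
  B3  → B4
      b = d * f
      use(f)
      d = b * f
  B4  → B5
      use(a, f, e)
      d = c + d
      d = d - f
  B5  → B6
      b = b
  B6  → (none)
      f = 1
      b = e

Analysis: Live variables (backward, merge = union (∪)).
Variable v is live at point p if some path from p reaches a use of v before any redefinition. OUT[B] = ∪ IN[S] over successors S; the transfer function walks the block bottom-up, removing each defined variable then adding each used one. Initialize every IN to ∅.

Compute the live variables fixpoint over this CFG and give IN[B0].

Answer: {b, c, d, e}

Derivation:
Fixpoint table:
  B0: | IN={b, c, d, e} | OUT={a, b, c, d, e}
  B1: | IN={a, b, c, d, e} | OUT={a, b, c, d, e}
  B2: | IN={a, c, d, e} | OUT={a, c, d, e, f}
  B3: | IN={a, c, d, e, f} | OUT={a, b, c, d, e, f}
  B4: | IN={a, b, c, d, e, f} | OUT={b, e}
  B5: | IN={b, e} | OUT={e}
  B6: | IN={e} | OUT={}

Merge at B0: OUT[B0] = IN[B1] = {a, b, c, d, e}
Applying B0's transfer function to that OUT value gives IN[B0] (row B0 above).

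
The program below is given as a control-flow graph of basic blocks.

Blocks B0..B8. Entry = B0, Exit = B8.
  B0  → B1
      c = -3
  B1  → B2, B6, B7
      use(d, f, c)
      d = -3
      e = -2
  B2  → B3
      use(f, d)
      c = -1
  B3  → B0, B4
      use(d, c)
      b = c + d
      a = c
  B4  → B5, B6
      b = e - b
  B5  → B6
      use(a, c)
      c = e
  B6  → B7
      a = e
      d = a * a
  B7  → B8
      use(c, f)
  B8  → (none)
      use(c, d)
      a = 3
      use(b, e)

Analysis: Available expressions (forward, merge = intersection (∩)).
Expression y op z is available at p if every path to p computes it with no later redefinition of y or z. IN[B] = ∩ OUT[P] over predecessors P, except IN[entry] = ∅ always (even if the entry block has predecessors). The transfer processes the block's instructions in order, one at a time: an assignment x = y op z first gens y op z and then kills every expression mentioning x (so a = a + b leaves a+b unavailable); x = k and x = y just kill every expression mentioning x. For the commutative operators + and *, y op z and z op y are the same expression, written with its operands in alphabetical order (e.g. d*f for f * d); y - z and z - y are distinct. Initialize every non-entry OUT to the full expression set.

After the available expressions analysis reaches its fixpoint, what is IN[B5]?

Fixpoint table:
  B0: | IN={} | OUT={}
  B1: | IN={} | OUT={}
  B2: | IN={} | OUT={}
  B3: | IN={} | OUT={c+d}
  B4: | IN={c+d} | OUT={c+d}
  B5: | IN={c+d} | OUT={}
  B6: | IN={} | OUT={a*a}
  B7: | IN={} | OUT={}
  B8: | IN={} | OUT={}

Merge at B5: IN[B5] = OUT[B4] = {c+d}

Answer: {c+d}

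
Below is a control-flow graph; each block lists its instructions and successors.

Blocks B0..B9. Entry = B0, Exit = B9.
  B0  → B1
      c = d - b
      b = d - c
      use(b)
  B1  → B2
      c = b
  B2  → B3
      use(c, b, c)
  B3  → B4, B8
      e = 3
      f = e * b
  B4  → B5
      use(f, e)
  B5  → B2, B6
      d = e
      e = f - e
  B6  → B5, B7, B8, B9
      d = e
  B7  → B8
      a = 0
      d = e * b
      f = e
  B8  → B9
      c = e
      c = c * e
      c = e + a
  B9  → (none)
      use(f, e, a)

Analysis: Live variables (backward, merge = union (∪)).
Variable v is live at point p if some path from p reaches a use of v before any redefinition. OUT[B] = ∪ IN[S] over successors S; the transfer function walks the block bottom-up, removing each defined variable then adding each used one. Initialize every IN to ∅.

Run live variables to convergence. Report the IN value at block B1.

Answer: {a, b}

Trace:
Fixpoint table:
  B0: | IN={a, b, d} | OUT={a, b}
  B1: | IN={a, b} | OUT={a, b, c}
  B2: | IN={a, b, c} | OUT={a, b, c}
  B3: | IN={a, b, c} | OUT={a, b, c, e, f}
  B4: | IN={a, b, c, e, f} | OUT={a, b, c, e, f}
  B5: | IN={a, b, c, e, f} | OUT={a, b, c, e, f}
  B6: | IN={a, b, c, e, f} | OUT={a, b, c, e, f}
  B7: | IN={b, e} | OUT={a, e, f}
  B8: | IN={a, e, f} | OUT={a, e, f}
  B9: | IN={a, e, f} | OUT={}

Merge at B1: OUT[B1] = IN[B2] = {a, b, c}
Applying B1's transfer function to that OUT value gives IN[B1] (row B1 above).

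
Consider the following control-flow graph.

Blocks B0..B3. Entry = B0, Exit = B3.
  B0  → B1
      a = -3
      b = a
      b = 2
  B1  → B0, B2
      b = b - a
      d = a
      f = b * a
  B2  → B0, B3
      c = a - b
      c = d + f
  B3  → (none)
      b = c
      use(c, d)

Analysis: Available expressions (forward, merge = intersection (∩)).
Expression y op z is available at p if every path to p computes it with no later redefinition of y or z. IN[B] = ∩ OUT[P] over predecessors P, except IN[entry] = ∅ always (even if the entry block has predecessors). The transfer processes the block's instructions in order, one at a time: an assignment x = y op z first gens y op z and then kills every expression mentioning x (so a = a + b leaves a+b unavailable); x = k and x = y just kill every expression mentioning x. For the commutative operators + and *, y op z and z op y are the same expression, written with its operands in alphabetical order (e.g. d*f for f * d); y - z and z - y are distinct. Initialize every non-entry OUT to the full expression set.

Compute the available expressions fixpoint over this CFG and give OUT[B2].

Converged values:
  B0:  IN={}  OUT={}
  B1:  IN={}  OUT={a*b}
  B2:  IN={a*b}  OUT={a*b, a-b, d+f}
  B3:  IN={a*b, a-b, d+f}  OUT={d+f}

Merge at B2: IN[B2] = OUT[B1] = {a*b}
Applying B2's transfer function to that IN value gives OUT[B2] (row B2 above).

Answer: {a*b, a-b, d+f}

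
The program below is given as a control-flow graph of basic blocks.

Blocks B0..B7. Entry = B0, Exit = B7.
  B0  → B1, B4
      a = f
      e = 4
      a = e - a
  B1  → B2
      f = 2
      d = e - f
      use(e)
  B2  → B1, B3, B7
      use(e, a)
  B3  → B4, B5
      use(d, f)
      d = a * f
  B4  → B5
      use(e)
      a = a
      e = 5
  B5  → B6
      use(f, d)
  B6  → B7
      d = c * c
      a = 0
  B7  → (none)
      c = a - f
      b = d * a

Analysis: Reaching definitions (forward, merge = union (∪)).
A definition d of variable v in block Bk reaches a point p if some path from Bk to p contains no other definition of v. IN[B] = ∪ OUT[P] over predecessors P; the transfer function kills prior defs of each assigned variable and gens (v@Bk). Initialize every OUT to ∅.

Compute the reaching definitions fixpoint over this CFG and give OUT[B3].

Converged values:
  B0: | IN={} | OUT={a@B0, e@B0}
  B1: | IN={a@B0, d@B1, e@B0, f@B1} | OUT={a@B0, d@B1, e@B0, f@B1}
  B2: | IN={a@B0, d@B1, e@B0, f@B1} | OUT={a@B0, d@B1, e@B0, f@B1}
  B3: | IN={a@B0, d@B1, e@B0, f@B1} | OUT={a@B0, d@B3, e@B0, f@B1}
  B4: | IN={a@B0, d@B3, e@B0, f@B1} | OUT={a@B4, d@B3, e@B4, f@B1}
  B5: | IN={a@B0, a@B4, d@B3, e@B0, e@B4, f@B1} | OUT={a@B0, a@B4, d@B3, e@B0, e@B4, f@B1}
  B6: | IN={a@B0, a@B4, d@B3, e@B0, e@B4, f@B1} | OUT={a@B6, d@B6, e@B0, e@B4, f@B1}
  B7: | IN={a@B0, a@B6, d@B1, d@B6, e@B0, e@B4, f@B1} | OUT={a@B0, a@B6, b@B7, c@B7, d@B1, d@B6, e@B0, e@B4, f@B1}

Merge at B3: IN[B3] = OUT[B2] = {a@B0, d@B1, e@B0, f@B1}
Applying B3's transfer function to that IN value gives OUT[B3] (row B3 above).

Answer: {a@B0, d@B3, e@B0, f@B1}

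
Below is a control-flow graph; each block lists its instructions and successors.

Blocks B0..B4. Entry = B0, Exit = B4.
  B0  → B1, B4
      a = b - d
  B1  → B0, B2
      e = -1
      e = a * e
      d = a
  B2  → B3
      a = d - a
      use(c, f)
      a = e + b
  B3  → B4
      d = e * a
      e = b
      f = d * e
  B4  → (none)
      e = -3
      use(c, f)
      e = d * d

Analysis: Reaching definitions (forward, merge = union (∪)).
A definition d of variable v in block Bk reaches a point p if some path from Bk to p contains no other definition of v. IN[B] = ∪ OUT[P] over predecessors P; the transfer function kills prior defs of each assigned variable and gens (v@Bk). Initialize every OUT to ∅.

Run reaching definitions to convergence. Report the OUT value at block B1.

Converged values:
  B0:   IN={a@B0, d@B1, e@B1}   OUT={a@B0, d@B1, e@B1}
  B1:   IN={a@B0, d@B1, e@B1}   OUT={a@B0, d@B1, e@B1}
  B2:   IN={a@B0, d@B1, e@B1}   OUT={a@B2, d@B1, e@B1}
  B3:   IN={a@B2, d@B1, e@B1}   OUT={a@B2, d@B3, e@B3, f@B3}
  B4:   IN={a@B0, a@B2, d@B1, d@B3, e@B1, e@B3, f@B3}   OUT={a@B0, a@B2, d@B1, d@B3, e@B4, f@B3}

Merge at B1: IN[B1] = OUT[B0] = {a@B0, d@B1, e@B1}
Applying B1's transfer function to that IN value gives OUT[B1] (row B1 above).

Answer: {a@B0, d@B1, e@B1}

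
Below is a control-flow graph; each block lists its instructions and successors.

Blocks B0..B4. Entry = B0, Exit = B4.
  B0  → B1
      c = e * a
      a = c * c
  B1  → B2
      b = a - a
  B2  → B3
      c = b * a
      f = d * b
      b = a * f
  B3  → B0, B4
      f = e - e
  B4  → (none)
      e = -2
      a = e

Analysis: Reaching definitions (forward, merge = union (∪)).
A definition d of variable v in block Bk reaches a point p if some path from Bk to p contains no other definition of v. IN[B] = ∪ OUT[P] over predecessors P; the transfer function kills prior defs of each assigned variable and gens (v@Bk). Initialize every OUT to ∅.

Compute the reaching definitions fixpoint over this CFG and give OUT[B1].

Converged values:
  B0:   IN={a@B0, b@B2, c@B2, f@B3}   OUT={a@B0, b@B2, c@B0, f@B3}
  B1:   IN={a@B0, b@B2, c@B0, f@B3}   OUT={a@B0, b@B1, c@B0, f@B3}
  B2:   IN={a@B0, b@B1, c@B0, f@B3}   OUT={a@B0, b@B2, c@B2, f@B2}
  B3:   IN={a@B0, b@B2, c@B2, f@B2}   OUT={a@B0, b@B2, c@B2, f@B3}
  B4:   IN={a@B0, b@B2, c@B2, f@B3}   OUT={a@B4, b@B2, c@B2, e@B4, f@B3}

Merge at B1: IN[B1] = OUT[B0] = {a@B0, b@B2, c@B0, f@B3}
Applying B1's transfer function to that IN value gives OUT[B1] (row B1 above).

Answer: {a@B0, b@B1, c@B0, f@B3}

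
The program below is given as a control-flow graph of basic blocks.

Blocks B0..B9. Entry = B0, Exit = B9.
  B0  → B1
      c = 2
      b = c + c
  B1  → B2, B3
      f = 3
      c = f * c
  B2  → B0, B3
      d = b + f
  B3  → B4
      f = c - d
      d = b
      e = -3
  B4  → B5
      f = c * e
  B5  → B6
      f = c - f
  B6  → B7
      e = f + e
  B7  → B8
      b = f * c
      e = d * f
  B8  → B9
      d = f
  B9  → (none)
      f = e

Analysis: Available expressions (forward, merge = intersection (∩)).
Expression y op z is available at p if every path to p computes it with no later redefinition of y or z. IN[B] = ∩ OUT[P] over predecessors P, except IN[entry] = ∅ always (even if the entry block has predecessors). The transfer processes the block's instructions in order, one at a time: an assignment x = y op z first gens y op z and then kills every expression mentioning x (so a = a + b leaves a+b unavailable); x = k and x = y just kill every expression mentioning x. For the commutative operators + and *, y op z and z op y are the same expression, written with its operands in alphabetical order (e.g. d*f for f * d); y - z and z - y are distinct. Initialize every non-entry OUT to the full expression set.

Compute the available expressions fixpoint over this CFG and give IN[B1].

Answer: {c+c}

Trace:
Converged values:
  B0: | IN={} | OUT={c+c}
  B1: | IN={c+c} | OUT={}
  B2: | IN={} | OUT={b+f}
  B3: | IN={} | OUT={}
  B4: | IN={} | OUT={c*e}
  B5: | IN={c*e} | OUT={c*e}
  B6: | IN={c*e} | OUT={}
  B7: | IN={} | OUT={c*f, d*f}
  B8: | IN={c*f, d*f} | OUT={c*f}
  B9: | IN={c*f} | OUT={}

Merge at B1: IN[B1] = OUT[B0] = {c+c}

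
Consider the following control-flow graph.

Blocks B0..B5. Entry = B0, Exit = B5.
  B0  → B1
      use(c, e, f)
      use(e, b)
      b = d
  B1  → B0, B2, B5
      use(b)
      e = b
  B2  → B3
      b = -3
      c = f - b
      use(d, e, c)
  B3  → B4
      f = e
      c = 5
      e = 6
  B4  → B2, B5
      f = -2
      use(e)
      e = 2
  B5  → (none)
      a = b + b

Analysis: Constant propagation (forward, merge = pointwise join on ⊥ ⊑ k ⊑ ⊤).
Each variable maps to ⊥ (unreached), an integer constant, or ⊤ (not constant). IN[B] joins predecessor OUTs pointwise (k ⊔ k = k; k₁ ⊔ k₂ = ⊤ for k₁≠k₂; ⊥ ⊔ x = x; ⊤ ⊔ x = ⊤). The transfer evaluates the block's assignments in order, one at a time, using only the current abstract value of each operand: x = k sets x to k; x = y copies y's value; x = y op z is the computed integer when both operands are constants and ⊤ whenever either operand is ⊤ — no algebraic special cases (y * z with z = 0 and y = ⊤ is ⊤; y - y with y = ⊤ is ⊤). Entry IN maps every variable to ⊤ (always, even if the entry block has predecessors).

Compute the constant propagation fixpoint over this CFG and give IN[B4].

Answer: {a: ⊤, b: -3, c: 5, d: ⊤, e: 6, f: ⊤}

Trace:
Per-block solution:
  B0: | IN=(all ⊤) | OUT=(all ⊤)
  B1: | IN=(all ⊤) | OUT=(all ⊤)
  B2: | IN=(all ⊤) | OUT={b:-3; rest ⊤}
  B3: | IN={b:-3; rest ⊤} | OUT={b:-3, c:5, e:6; rest ⊤}
  B4: | IN={b:-3, c:5, e:6; rest ⊤} | OUT={b:-3, c:5, e:2, f:-2; rest ⊤}
  B5: | IN=(all ⊤) | OUT=(all ⊤)

Merge at B4: IN[B4] = OUT[B3] = {a: ⊤, b: -3, c: 5, d: ⊤, e: 6, f: ⊤}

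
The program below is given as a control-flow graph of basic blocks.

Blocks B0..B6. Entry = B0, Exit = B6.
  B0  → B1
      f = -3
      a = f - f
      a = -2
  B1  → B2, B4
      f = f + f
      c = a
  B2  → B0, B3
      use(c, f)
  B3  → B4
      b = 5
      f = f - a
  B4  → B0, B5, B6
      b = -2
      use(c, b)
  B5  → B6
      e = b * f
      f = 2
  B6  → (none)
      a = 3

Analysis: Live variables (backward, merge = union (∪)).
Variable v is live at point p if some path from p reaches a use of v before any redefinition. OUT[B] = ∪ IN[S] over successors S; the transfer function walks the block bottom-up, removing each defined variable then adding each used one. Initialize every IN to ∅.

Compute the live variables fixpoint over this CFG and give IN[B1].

Answer: {a, f}

Derivation:
Converged values:
  B0: | IN={} | OUT={a, f}
  B1: | IN={a, f} | OUT={a, c, f}
  B2: | IN={a, c, f} | OUT={a, c, f}
  B3: | IN={a, c, f} | OUT={c, f}
  B4: | IN={c, f} | OUT={b, f}
  B5: | IN={b, f} | OUT={}
  B6: | IN={} | OUT={}

Merge at B1: OUT[B1] = IN[B2] ⊔ IN[B4] = {a, c, f}
Applying B1's transfer function to that OUT value gives IN[B1] (row B1 above).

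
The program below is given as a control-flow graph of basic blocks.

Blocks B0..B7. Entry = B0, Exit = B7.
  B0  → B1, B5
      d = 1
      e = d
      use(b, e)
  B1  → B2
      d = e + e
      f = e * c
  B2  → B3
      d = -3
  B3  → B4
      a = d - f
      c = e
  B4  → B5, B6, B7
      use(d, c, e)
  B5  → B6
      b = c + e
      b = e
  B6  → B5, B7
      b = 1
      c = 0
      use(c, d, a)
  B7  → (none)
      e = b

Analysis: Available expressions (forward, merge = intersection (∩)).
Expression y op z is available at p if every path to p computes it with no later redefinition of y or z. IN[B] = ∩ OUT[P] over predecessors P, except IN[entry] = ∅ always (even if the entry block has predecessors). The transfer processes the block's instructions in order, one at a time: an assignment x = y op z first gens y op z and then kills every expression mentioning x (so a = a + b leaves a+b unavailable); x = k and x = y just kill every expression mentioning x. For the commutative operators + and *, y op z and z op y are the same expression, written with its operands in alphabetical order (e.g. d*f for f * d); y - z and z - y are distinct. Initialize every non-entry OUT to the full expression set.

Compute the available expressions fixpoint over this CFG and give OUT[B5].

Answer: {c+e}

Working:
Per-block solution:
  B0:  IN={}  OUT={}
  B1:  IN={}  OUT={c*e, e+e}
  B2:  IN={c*e, e+e}  OUT={c*e, e+e}
  B3:  IN={c*e, e+e}  OUT={d-f, e+e}
  B4:  IN={d-f, e+e}  OUT={d-f, e+e}
  B5:  IN={}  OUT={c+e}
  B6:  IN={}  OUT={}
  B7:  IN={}  OUT={}

Merge at B5: IN[B5] = OUT[B0] ∩ OUT[B4] ∩ OUT[B6] = {}
Applying B5's transfer function to that IN value gives OUT[B5] (row B5 above).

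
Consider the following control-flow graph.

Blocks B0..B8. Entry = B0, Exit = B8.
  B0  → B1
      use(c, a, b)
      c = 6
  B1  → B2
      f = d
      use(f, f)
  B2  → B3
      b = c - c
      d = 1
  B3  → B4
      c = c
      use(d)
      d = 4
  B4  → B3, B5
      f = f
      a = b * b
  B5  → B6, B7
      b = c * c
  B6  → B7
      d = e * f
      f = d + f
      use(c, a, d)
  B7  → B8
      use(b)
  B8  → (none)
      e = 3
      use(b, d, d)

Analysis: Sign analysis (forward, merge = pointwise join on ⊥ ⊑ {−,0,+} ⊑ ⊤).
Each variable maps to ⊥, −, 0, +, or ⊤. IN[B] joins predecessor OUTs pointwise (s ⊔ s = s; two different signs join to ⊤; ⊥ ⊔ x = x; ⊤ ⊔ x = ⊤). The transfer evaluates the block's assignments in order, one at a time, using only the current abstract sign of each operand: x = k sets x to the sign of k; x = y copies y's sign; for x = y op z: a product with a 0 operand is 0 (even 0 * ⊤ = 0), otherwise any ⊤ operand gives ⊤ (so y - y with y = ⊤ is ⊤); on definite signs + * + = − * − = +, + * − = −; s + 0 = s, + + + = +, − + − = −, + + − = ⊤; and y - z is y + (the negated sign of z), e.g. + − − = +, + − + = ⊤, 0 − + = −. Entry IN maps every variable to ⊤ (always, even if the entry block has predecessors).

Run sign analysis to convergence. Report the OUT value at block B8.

Per-block solution:
  B0:  IN=(all ⊤)  OUT={c:+; rest ⊤}
  B1:  IN={c:+; rest ⊤}  OUT={c:+; rest ⊤}
  B2:  IN={c:+; rest ⊤}  OUT={c:+, d:+; rest ⊤}
  B3:  IN={c:+, d:+; rest ⊤}  OUT={c:+, d:+; rest ⊤}
  B4:  IN={c:+, d:+; rest ⊤}  OUT={c:+, d:+; rest ⊤}
  B5:  IN={c:+, d:+; rest ⊤}  OUT={b:+, c:+, d:+; rest ⊤}
  B6:  IN={b:+, c:+, d:+; rest ⊤}  OUT={b:+, c:+; rest ⊤}
  B7:  IN={b:+, c:+; rest ⊤}  OUT={b:+, c:+; rest ⊤}
  B8:  IN={b:+, c:+; rest ⊤}  OUT={b:+, c:+, e:+; rest ⊤}

Merge at B8: IN[B8] = OUT[B7] = {a: ⊤, b: +, c: +, d: ⊤, e: ⊤, f: ⊤}
Applying B8's transfer function to that IN value gives OUT[B8] (row B8 above).

Answer: {a: ⊤, b: +, c: +, d: ⊤, e: +, f: ⊤}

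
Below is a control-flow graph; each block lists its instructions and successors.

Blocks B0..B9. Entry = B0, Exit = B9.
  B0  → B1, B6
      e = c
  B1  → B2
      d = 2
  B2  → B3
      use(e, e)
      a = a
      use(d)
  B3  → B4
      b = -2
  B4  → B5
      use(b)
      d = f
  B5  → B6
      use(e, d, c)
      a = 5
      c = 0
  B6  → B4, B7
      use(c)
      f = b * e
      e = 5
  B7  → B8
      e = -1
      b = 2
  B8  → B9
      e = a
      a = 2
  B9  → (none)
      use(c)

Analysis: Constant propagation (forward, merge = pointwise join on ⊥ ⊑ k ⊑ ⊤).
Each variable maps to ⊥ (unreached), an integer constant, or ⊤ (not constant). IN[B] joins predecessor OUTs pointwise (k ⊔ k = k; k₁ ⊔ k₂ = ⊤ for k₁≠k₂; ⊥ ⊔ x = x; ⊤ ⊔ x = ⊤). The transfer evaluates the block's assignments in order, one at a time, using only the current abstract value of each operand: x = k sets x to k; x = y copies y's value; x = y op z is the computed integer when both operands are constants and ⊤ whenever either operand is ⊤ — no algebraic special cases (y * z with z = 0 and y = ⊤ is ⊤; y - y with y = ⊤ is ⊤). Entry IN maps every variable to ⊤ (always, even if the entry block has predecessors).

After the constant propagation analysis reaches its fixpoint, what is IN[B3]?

Answer: {a: ⊤, b: ⊤, c: ⊤, d: 2, e: ⊤, f: ⊤}

Derivation:
Converged values:
  B0:   IN=(all ⊤)   OUT=(all ⊤)
  B1:   IN=(all ⊤)   OUT={d:2; rest ⊤}
  B2:   IN={d:2; rest ⊤}   OUT={d:2; rest ⊤}
  B3:   IN={d:2; rest ⊤}   OUT={b:-2, d:2; rest ⊤}
  B4:   IN=(all ⊤)   OUT=(all ⊤)
  B5:   IN=(all ⊤)   OUT={a:5, c:0; rest ⊤}
  B6:   IN=(all ⊤)   OUT={e:5; rest ⊤}
  B7:   IN={e:5; rest ⊤}   OUT={b:2, e:-1; rest ⊤}
  B8:   IN={b:2, e:-1; rest ⊤}   OUT={a:2, b:2; rest ⊤}
  B9:   IN={a:2, b:2; rest ⊤}   OUT={a:2, b:2; rest ⊤}

Merge at B3: IN[B3] = OUT[B2] = {a: ⊤, b: ⊤, c: ⊤, d: 2, e: ⊤, f: ⊤}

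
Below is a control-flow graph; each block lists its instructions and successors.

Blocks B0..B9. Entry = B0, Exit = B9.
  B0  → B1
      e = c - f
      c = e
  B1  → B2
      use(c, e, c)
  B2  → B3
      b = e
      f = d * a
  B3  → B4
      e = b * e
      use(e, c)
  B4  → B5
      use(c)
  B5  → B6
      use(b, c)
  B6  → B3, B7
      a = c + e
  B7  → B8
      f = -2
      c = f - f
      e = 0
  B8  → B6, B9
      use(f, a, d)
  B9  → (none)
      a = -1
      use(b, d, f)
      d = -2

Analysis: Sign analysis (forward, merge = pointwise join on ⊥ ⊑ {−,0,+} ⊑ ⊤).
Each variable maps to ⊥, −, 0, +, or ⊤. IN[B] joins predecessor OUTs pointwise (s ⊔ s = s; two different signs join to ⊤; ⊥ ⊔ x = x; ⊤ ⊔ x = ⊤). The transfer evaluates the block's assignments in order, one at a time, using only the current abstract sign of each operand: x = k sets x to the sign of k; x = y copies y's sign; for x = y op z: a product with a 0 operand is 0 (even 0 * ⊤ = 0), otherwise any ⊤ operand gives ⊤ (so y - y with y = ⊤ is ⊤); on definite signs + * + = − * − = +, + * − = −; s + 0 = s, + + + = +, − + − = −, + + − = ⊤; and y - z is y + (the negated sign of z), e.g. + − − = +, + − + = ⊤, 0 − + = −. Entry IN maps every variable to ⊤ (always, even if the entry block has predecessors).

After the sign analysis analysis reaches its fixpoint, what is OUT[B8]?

Per-block solution:
  B0: | IN=(all ⊤) | OUT=(all ⊤)
  B1: | IN=(all ⊤) | OUT=(all ⊤)
  B2: | IN=(all ⊤) | OUT=(all ⊤)
  B3: | IN=(all ⊤) | OUT=(all ⊤)
  B4: | IN=(all ⊤) | OUT=(all ⊤)
  B5: | IN=(all ⊤) | OUT=(all ⊤)
  B6: | IN=(all ⊤) | OUT=(all ⊤)
  B7: | IN=(all ⊤) | OUT={e:0, f:-; rest ⊤}
  B8: | IN={e:0, f:-; rest ⊤} | OUT={e:0, f:-; rest ⊤}
  B9: | IN={e:0, f:-; rest ⊤} | OUT={a:-, d:-, e:0, f:-; rest ⊤}

Merge at B8: IN[B8] = OUT[B7] = {a: ⊤, b: ⊤, c: ⊤, d: ⊤, e: 0, f: -}
Applying B8's transfer function to that IN value gives OUT[B8] (row B8 above).

Answer: {a: ⊤, b: ⊤, c: ⊤, d: ⊤, e: 0, f: -}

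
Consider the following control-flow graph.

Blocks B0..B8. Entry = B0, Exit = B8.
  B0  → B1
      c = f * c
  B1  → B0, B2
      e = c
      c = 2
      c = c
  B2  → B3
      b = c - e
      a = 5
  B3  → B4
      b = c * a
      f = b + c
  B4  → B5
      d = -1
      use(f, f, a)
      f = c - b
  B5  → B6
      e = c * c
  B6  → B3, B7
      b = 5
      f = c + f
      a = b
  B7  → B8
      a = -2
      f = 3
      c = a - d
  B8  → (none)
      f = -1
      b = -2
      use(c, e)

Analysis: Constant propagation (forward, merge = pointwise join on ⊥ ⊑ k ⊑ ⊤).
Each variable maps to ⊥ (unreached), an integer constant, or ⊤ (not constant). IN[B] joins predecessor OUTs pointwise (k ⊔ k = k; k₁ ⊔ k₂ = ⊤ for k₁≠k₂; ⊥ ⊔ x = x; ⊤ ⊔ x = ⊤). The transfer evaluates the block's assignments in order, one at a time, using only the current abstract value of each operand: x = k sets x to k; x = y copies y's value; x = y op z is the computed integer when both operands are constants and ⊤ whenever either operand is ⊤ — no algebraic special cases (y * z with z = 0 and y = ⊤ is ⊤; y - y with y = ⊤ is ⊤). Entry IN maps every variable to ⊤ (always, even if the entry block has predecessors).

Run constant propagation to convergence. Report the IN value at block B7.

Answer: {a: 5, b: 5, c: 2, d: -1, e: 4, f: -6}

Trace:
Converged values:
  B0:  IN=(all ⊤)  OUT=(all ⊤)
  B1:  IN=(all ⊤)  OUT={c:2; rest ⊤}
  B2:  IN={c:2; rest ⊤}  OUT={a:5, c:2; rest ⊤}
  B3:  IN={a:5, c:2; rest ⊤}  OUT={a:5, b:10, c:2, f:12; rest ⊤}
  B4:  IN={a:5, b:10, c:2, f:12; rest ⊤}  OUT={a:5, b:10, c:2, d:-1, f:-8; rest ⊤}
  B5:  IN={a:5, b:10, c:2, d:-1, f:-8; rest ⊤}  OUT={a:5, b:10, c:2, d:-1, e:4, f:-8; rest ⊤}
  B6:  IN={a:5, b:10, c:2, d:-1, e:4, f:-8; rest ⊤}  OUT={a:5, b:5, c:2, d:-1, e:4, f:-6; rest ⊤}
  B7:  IN={a:5, b:5, c:2, d:-1, e:4, f:-6; rest ⊤}  OUT={a:-2, b:5, c:-1, d:-1, e:4, f:3; rest ⊤}
  B8:  IN={a:-2, b:5, c:-1, d:-1, e:4, f:3; rest ⊤}  OUT={a:-2, b:-2, c:-1, d:-1, e:4, f:-1; rest ⊤}

Merge at B7: IN[B7] = OUT[B6] = {a: 5, b: 5, c: 2, d: -1, e: 4, f: -6}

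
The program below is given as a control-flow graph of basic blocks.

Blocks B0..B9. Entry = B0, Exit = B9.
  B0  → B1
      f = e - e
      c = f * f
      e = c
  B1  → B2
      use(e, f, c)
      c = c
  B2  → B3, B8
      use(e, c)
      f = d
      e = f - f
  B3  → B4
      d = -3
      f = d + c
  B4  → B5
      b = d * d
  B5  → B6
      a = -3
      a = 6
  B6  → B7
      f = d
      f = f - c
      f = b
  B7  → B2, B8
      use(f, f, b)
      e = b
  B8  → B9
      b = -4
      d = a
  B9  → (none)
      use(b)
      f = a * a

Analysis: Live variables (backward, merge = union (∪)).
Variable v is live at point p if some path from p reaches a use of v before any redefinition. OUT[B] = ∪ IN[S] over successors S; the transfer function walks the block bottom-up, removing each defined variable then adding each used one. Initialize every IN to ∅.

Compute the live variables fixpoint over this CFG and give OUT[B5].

Per-block solution:
  B0:  IN={a, d, e}  OUT={a, c, d, e, f}
  B1:  IN={a, c, d, e, f}  OUT={a, c, d, e}
  B2:  IN={a, c, d, e}  OUT={a, c}
  B3:  IN={c}  OUT={c, d}
  B4:  IN={c, d}  OUT={b, c, d}
  B5:  IN={b, c, d}  OUT={a, b, c, d}
  B6:  IN={a, b, c, d}  OUT={a, b, c, d, f}
  B7:  IN={a, b, c, d, f}  OUT={a, c, d, e}
  B8:  IN={a}  OUT={a, b}
  B9:  IN={a, b}  OUT={}

Merge at B5: OUT[B5] = IN[B6] = {a, b, c, d}

Answer: {a, b, c, d}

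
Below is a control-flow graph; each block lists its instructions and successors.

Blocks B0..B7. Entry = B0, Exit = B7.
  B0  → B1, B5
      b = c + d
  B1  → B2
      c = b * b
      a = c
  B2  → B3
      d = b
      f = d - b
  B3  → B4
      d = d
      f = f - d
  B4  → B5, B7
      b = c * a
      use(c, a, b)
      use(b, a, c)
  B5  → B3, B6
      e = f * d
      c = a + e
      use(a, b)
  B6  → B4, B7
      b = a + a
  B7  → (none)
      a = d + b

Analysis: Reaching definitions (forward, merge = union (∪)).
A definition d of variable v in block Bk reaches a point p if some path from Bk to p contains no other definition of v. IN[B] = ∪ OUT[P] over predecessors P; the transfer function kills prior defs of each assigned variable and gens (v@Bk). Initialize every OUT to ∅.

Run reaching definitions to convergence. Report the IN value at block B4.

Answer: {a@B1, b@B0, b@B4, b@B6, c@B1, c@B5, d@B3, e@B5, f@B3}

Derivation:
Fixpoint table:
  B0: | IN={} | OUT={b@B0}
  B1: | IN={b@B0} | OUT={a@B1, b@B0, c@B1}
  B2: | IN={a@B1, b@B0, c@B1} | OUT={a@B1, b@B0, c@B1, d@B2, f@B2}
  B3: | IN={a@B1, b@B0, b@B4, c@B1, c@B5, d@B2, d@B3, e@B5, f@B2, f@B3} | OUT={a@B1, b@B0, b@B4, c@B1, c@B5, d@B3, e@B5, f@B3}
  B4: | IN={a@B1, b@B0, b@B4, b@B6, c@B1, c@B5, d@B3, e@B5, f@B3} | OUT={a@B1, b@B4, c@B1, c@B5, d@B3, e@B5, f@B3}
  B5: | IN={a@B1, b@B0, b@B4, c@B1, c@B5, d@B3, e@B5, f@B3} | OUT={a@B1, b@B0, b@B4, c@B5, d@B3, e@B5, f@B3}
  B6: | IN={a@B1, b@B0, b@B4, c@B5, d@B3, e@B5, f@B3} | OUT={a@B1, b@B6, c@B5, d@B3, e@B5, f@B3}
  B7: | IN={a@B1, b@B4, b@B6, c@B1, c@B5, d@B3, e@B5, f@B3} | OUT={a@B7, b@B4, b@B6, c@B1, c@B5, d@B3, e@B5, f@B3}

Merge at B4: IN[B4] = OUT[B3] ⊔ OUT[B6] = {a@B1, b@B0, b@B4, b@B6, c@B1, c@B5, d@B3, e@B5, f@B3}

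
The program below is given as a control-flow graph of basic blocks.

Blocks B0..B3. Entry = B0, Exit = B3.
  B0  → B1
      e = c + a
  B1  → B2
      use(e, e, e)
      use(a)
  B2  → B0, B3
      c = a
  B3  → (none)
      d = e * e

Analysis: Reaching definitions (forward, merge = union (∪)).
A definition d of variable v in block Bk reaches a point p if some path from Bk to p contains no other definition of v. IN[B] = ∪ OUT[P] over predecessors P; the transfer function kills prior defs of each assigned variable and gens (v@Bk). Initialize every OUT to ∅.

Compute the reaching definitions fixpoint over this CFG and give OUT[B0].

Fixpoint table:
  B0:   IN={c@B2, e@B0}   OUT={c@B2, e@B0}
  B1:   IN={c@B2, e@B0}   OUT={c@B2, e@B0}
  B2:   IN={c@B2, e@B0}   OUT={c@B2, e@B0}
  B3:   IN={c@B2, e@B0}   OUT={c@B2, d@B3, e@B0}

Merge at B0 (entry node, so the boundary value {} is joined with the incoming edge(s)): IN[B0] = {} ⊔ OUT[B2] = {c@B2, e@B0}
Applying B0's transfer function to that IN value gives OUT[B0] (row B0 above).

Answer: {c@B2, e@B0}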